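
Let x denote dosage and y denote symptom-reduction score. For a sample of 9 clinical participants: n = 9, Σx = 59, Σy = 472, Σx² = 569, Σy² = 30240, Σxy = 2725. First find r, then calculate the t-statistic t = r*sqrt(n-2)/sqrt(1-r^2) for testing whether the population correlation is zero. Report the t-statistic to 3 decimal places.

-1.051

S_xy = nΣxy − ΣxΣy = 9·2725 − 59·472 = 24525 − 27848 = -3323
S_xx = nΣx² − (Σx)² = 9·569 − 59² = 5121 − 3481 = 1640
S_yy = nΣy² − (Σy)² = 9·30240 − 472² = 272160 − 222784 = 49376
r = S_xy / √(S_xx·S_yy) = -3323 / √(1640·49376) = -3323 / √80976640 = -3323 / 8998.7021 = -0.3693
t = r·√(n−2)/√(1−r²) = -0.3693·√7 / √(1−0.136382) = -0.977076 / 0.929310 = -1.051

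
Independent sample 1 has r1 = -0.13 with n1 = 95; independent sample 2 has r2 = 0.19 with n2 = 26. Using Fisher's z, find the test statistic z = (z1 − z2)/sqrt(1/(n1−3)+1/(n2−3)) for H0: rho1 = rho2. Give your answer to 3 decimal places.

Fisher z-transforms: z1 = atanh(-0.13) = -0.130740, z2 = atanh(0.19) = 0.192337; difference d = -0.323077
Var(d) = 1/92 + 1/23 = 0.0108696 + 0.0434783 = 0.0543479
z = d/√Var(d) = -0.323077 / √0.0543479 = -0.323077 / 0.233126 = -1.386

-1.386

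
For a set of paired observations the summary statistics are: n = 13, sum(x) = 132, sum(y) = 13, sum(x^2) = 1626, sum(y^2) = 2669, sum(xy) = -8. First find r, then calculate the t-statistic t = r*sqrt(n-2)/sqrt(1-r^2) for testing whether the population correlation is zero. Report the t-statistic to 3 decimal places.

-0.540

S_xy = nΣxy − ΣxΣy = 13·(-8) − 132·13 = -104 − 1716 = -1820
S_xx = nΣx² − (Σx)² = 13·1626 − 132² = 21138 − 17424 = 3714
S_yy = nΣy² − (Σy)² = 13·2669 − 13² = 34697 − 169 = 34528
r = S_xy / √(S_xx·S_yy) = -1820 / √(3714·34528) = -1820 / √128236992 = -1820 / 11324.1773 = -0.1607
t = r·√(n−2)/√(1−r²) = -0.1607·√11 / √(1−0.025824) = -0.532982 / 0.987004 = -0.540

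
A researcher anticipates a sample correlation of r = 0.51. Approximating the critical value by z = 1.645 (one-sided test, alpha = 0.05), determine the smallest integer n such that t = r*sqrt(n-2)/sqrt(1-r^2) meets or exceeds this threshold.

Need r·√(n−2)/√(1−r²) ≥ 1.645
√(n−2) ≥ 1.645·√(1−0.2601) / 0.51 = 1.645·0.860174 / 0.51 = 2.7745
n−2 ≥ 7.6979  ⇒  n ≥ 9.6979
Smallest integer n = 10

10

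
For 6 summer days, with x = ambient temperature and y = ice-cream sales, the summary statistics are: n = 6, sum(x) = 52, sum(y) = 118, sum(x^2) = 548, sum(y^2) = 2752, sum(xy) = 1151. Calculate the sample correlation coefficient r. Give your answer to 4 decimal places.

S_xy = nΣxy − ΣxΣy = 6·1151 − 52·118 = 6906 − 6136 = 770
S_xx = nΣx² − (Σx)² = 6·548 − 52² = 3288 − 2704 = 584
S_yy = nΣy² − (Σy)² = 6·2752 − 118² = 16512 − 13924 = 2588
r = S_xy / √(S_xx·S_yy) = 770 / √(584·2588) = 770 / √1511392 = 770 / 1229.3868 = 0.6263

0.6263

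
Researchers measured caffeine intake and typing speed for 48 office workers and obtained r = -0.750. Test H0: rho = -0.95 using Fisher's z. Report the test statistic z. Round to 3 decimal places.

5.761

Fisher z: atanh(-0.750) = -0.972955, atanh(-0.95) = -1.831781
z = (z_r − z_0)·√(n−3) = (-0.972955 − (-1.831781))·√45 = 0.858826 · 6.708204 = 5.761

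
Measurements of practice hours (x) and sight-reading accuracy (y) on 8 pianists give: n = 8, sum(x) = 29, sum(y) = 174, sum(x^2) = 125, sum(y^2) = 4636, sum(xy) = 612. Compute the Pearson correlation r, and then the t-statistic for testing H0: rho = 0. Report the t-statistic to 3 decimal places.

S_xy = nΣxy − ΣxΣy = 8·612 − 29·174 = 4896 − 5046 = -150
S_xx = nΣx² − (Σx)² = 8·125 − 29² = 1000 − 841 = 159
S_yy = nΣy² − (Σy)² = 8·4636 − 174² = 37088 − 30276 = 6812
r = S_xy / √(S_xx·S_yy) = -150 / √(159·6812) = -150 / √1083108 = -150 / 1040.7247 = -0.1441
t = r·√(n−2)/√(1−r²) = -0.1441·√6 / √(1−0.020765) = -0.352971 / 0.989563 = -0.357

-0.357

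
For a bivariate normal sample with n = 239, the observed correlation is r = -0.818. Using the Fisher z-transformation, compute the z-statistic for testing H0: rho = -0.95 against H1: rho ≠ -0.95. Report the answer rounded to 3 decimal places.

z_r = atanh(-0.818) = -1.150743,  z_0 = atanh(-0.95) = -1.831781
SE = 1/√(n−3) = 1/√236 = 0.065094
z = (z_r − z_0)/SE = (-1.150743 − (-1.831781)) / 0.065094 = 0.681038 / 0.065094 = 10.462

10.462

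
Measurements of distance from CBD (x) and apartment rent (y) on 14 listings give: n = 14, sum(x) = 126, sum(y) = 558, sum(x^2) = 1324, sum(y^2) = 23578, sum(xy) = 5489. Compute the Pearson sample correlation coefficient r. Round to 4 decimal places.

Numerator: nΣxy − (Σx)(Σy) = 14·5489 − (126)(558) = 6538
Denominator: √[(nΣx²−(Σx)²)(nΣy²−(Σy)²)]
  nΣx²−(Σx)² = 14·1324 − 15876 = 2660;  nΣy²−(Σy)² = 14·23578 − 311364 = 18728
  √(2660·18728) = √49816480 = 7058.0791
r = 6538 / 7058.0791 = 0.9263

0.9263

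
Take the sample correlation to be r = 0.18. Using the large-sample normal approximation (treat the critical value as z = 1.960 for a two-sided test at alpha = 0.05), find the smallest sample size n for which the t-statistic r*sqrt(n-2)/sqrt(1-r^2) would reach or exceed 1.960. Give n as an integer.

117

Need r·√(n−2)/√(1−r²) ≥ 1.960
√(n−2) ≥ 1.960·√(1−0.0324) / 0.18 = 1.960·0.983667 / 0.18 = 10.7110
n−2 ≥ 114.7255  ⇒  n ≥ 116.7255
Smallest integer n = 117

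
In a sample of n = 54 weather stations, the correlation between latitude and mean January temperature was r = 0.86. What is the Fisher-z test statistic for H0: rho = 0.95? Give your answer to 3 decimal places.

Fisher z: atanh(0.86) = 1.293345, atanh(0.95) = 1.831781
z = (z_r − z_0)·√(n−3) = (1.293345 − 1.831781)·√51 = -0.538436 · 7.141428 = -3.845

-3.845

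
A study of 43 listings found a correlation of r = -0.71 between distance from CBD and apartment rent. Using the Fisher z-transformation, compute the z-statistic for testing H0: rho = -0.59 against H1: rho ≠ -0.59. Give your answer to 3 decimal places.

-1.325

Fisher z: atanh(-0.71) = -0.887184, atanh(-0.59) = -0.677666
z = (z_r − z_0)·√(n−3) = (-0.887184 − (-0.677666))·√40 = -0.209518 · 6.324555 = -1.325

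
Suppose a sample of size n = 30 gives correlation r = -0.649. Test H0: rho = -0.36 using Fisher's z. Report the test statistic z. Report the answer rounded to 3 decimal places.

z_r = atanh(-0.649) = -0.773569,  z_0 = atanh(-0.36) = -0.376886
SE = 1/√(n−3) = 1/√27 = 0.192450
z = (z_r − z_0)/SE = (-0.773569 − (-0.376886)) / 0.192450 = -0.396683 / 0.192450 = -2.061

-2.061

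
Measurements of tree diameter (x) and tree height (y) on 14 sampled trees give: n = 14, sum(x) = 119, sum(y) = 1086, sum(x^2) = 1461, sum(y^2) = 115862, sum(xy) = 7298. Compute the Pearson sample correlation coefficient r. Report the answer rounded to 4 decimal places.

-0.5127

S_xy = nΣxy − ΣxΣy = 14·7298 − 119·1086 = 102172 − 129234 = -27062
S_xx = nΣx² − (Σx)² = 14·1461 − 119² = 20454 − 14161 = 6293
S_yy = nΣy² − (Σy)² = 14·115862 − 1086² = 1622068 − 1179396 = 442672
r = S_xy / √(S_xx·S_yy) = -27062 / √(6293·442672) = -27062 / √2785734896 = -27062 / 52780.0615 = -0.5127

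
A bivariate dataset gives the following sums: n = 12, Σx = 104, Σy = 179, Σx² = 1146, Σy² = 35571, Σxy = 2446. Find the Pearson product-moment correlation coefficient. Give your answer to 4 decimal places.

S_xy = nΣxy − ΣxΣy = 12·2446 − 104·179 = 29352 − 18616 = 10736
S_xx = nΣx² − (Σx)² = 12·1146 − 104² = 13752 − 10816 = 2936
S_yy = nΣy² − (Σy)² = 12·35571 − 179² = 426852 − 32041 = 394811
r = S_xy / √(S_xx·S_yy) = 10736 / √(2936·394811) = 10736 / √1159165096 = 10736 / 34046.5137 = 0.3153

0.3153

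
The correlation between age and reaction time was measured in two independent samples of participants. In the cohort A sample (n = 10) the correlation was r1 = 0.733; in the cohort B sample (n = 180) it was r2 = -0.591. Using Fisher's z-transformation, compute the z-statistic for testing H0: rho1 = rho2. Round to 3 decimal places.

4.189

Fisher z-transforms: z1 = atanh(0.733) = 0.935180, z2 = atanh(-0.591) = -0.679201; difference d = 1.614381
Var(d) = 1/7 + 1/177 = 0.1428571 + 0.0056497 = 0.1485068
z = d/√Var(d) = 1.614381 / √0.1485068 = 1.614381 / 0.385366 = 4.189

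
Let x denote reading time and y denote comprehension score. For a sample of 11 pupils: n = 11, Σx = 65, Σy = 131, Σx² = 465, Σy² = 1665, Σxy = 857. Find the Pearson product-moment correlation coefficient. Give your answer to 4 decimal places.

S_xy = nΣxy − ΣxΣy = 11·857 − 65·131 = 9427 − 8515 = 912
S_xx = nΣx² − (Σx)² = 11·465 − 65² = 5115 − 4225 = 890
S_yy = nΣy² − (Σy)² = 11·1665 − 131² = 18315 − 17161 = 1154
r = S_xy / √(S_xx·S_yy) = 912 / √(890·1154) = 912 / √1027060 = 912 / 1013.4397 = 0.8999

0.8999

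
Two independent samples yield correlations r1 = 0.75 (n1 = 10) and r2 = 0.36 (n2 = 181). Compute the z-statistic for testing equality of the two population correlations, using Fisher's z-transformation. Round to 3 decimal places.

1.547

z1 = atanh(0.75) = 0.972955,  z2 = atanh(0.36) = 0.376886
SE = √(1/(n1−3) + 1/(n2−3)) = √(1/7 + 1/178) = √(0.1428571 + 0.0056180) = √0.1484751 = 0.385325
z = (z1 − z2)/SE = (0.972955 − 0.376886) / 0.385325 = 0.596069 / 0.385325 = 1.547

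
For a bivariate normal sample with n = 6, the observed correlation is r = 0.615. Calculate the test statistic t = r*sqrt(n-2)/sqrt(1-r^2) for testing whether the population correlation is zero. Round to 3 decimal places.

1.560

t = r·√(n−2) / √(1−r²) with r = 0.615, n = 6
  = 0.615·√4 / √(1 − 0.378225)
  = 0.615·2.000000 / 0.788527
  = 1.230000 / 0.788527 = 1.560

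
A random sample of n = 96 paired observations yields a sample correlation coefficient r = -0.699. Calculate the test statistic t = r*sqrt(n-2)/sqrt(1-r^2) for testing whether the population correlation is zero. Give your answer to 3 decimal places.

t = r·√(n−2) / √(1−r²) with r = -0.699, n = 96
  = -0.699·√94 / √(1 − 0.488601)
  = -0.699·9.695360 / 0.715122
  = -6.777057 / 0.715122 = -9.477

-9.477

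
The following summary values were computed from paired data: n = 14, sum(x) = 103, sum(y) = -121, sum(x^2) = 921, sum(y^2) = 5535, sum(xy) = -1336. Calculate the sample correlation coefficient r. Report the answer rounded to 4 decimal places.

-0.5208

Numerator: nΣxy − (Σx)(Σy) = 14·(-1336) − (103)(-121) = -6241
Denominator: √[(nΣx²−(Σx)²)(nΣy²−(Σy)²)]
  nΣx²−(Σx)² = 14·921 − 10609 = 2285;  nΣy²−(Σy)² = 14·5535 − 14641 = 62849
  √(2285·62849) = √143609965 = 11983.7375
r = -6241 / 11983.7375 = -0.5208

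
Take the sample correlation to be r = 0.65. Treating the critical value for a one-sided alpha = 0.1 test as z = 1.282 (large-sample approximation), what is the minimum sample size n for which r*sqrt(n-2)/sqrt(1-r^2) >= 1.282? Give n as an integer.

r√(n−2)/√(1−r²) ≥ 1.282  ⇔  n−2 ≥ (1.282)²·(1−r²)/r²
(1−r²)/r² = (1−0.4225)/0.4225 = 1.3669
n ≥ 2 + 1.643524·1.3669 = 2 + 2.2465 = 4.2465
⌈4.2465⌉ = 5

5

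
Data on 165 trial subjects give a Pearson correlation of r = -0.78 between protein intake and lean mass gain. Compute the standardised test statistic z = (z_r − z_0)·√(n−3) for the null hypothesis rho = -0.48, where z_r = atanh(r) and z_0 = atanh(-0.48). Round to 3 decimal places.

-6.649

z_r = atanh(-0.78) = -1.045371,  z_0 = atanh(-0.48) = -0.522984
SE = 1/√(n−3) = 1/√162 = 0.078567
z = (z_r − z_0)/SE = (-1.045371 − (-0.522984)) / 0.078567 = -0.522387 / 0.078567 = -6.649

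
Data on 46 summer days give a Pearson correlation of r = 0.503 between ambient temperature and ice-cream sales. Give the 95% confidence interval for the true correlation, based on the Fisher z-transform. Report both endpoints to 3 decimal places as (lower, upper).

(0.249, 0.692)

Fisher z: z_r = atanh(r) = ½·ln((1+0.503)/(1−0.503)) = 0.553314
SE(z) = 1/√(n−3) = 1/√43 = 0.152499
95% ⇒ z* = 1.960; margin = 1.960·0.152499 = 0.298898
CI on z-scale: (0.254416, 0.852212)
Back-transform: tanh(0.254416) = 0.249065, tanh(0.852212) = 0.692223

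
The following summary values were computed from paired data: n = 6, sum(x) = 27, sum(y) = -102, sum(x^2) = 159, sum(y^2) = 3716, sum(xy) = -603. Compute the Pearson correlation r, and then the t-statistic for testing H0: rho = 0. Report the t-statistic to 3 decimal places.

-1.244

Numerator: nΣxy − (Σx)(Σy) = 6·(-603) − (27)(-102) = -864
Denominator: √[(nΣx²−(Σx)²)(nΣy²−(Σy)²)]
  nΣx²−(Σx)² = 6·159 − 729 = 225;  nΣy²−(Σy)² = 6·3716 − 10404 = 11892
  √(225·11892) = √2675700 = 1635.7567
r = -864 / 1635.7567 = -0.5282
t = r·√(n−2)/√(1−r²) = -0.5282·√4 / √(1−0.278995) = -1.056400 / 0.849120 = -1.244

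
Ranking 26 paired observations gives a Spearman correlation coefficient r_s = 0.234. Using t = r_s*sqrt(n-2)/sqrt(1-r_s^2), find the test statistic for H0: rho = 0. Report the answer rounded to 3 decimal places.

t = r_s·√(n−2) / √(1−r_s²) with r_s = 0.234, n = 26
  = 0.234·√24 / √(1 − 0.054756)
  = 0.234·4.898979 / 0.972237
  = 1.146361 / 0.972237 = 1.179

1.179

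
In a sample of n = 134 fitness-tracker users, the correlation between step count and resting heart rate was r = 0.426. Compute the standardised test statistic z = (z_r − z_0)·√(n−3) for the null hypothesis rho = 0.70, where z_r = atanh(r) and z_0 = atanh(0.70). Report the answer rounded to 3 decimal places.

Fisher z: atanh(0.426) = 0.455000, atanh(0.70) = 0.867301
z = (z_r − z_0)·√(n−3) = (0.455000 − 0.867301)·√131 = -0.412301 · 11.445523 = -4.719

-4.719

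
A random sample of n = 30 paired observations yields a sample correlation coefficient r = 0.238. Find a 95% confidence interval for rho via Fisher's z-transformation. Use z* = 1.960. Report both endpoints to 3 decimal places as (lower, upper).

(-0.134, 0.551)

Fisher z: z_r = atanh(r) = ½·ln((1+0.238)/(1−0.238)) = 0.242653
SE(z) = 1/√(n−3) = 1/√27 = 0.192450
95% ⇒ z* = 1.960; margin = 1.960·0.192450 = 0.377202
CI on z-scale: (-0.134549, 0.619855)
Back-transform: tanh(-0.134549) = -0.133743, tanh(0.619855) = 0.551027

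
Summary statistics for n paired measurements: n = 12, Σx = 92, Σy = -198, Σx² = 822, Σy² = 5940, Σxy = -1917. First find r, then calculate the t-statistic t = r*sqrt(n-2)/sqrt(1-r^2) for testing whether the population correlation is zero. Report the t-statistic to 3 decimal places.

S_xy = nΣxy − ΣxΣy = 12·(-1917) − 92·(-198) = -23004 − (-18216) = -4788
S_xx = nΣx² − (Σx)² = 12·822 − 92² = 9864 − 8464 = 1400
S_yy = nΣy² − (Σy)² = 12·5940 − (-198)² = 71280 − 39204 = 32076
r = S_xy / √(S_xx·S_yy) = -4788 / √(1400·32076) = -4788 / √44906400 = -4788 / 6701.2238 = -0.7145
t = r·√(n−2)/√(1−r²) = -0.7145·√10 / √(1−0.510510) = -2.259447 / 0.699636 = -3.229

-3.229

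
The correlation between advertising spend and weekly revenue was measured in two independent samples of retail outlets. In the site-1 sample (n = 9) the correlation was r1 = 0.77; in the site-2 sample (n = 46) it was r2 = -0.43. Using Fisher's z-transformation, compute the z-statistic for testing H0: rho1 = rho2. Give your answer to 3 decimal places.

3.397

Fisher z-transforms: z1 = atanh(0.77) = 1.020328, z2 = atanh(-0.43) = -0.459897; difference d = 1.480225
Var(d) = 1/6 + 1/43 = 0.1666667 + 0.0232558 = 0.1899225
z = d/√Var(d) = 1.480225 / √0.1899225 = 1.480225 / 0.435801 = 3.397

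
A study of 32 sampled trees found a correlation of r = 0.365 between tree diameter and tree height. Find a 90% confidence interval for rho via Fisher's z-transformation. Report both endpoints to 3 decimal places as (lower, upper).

z_r = atanh(0.365) = 0.382642;  SE = 1/√(n−3) = 1/√29 = 0.185695
z-limits: 0.382642 ± 1.645·0.185695 = 0.382642 ± 0.305468 = [0.077174, 0.688110]
ρ-limits: (tanh 0.077174, tanh 0.688110) = (0.077, 0.597)

(0.077, 0.597)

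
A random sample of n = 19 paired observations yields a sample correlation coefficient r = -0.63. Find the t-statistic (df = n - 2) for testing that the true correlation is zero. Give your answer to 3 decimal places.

t = r·√(n−2) / √(1−r²) with r = -0.63, n = 19
  = -0.63·√17 / √(1 − 0.3969)
  = -0.63·4.123106 / 0.776595
  = -2.597557 / 0.776595 = -3.345

-3.345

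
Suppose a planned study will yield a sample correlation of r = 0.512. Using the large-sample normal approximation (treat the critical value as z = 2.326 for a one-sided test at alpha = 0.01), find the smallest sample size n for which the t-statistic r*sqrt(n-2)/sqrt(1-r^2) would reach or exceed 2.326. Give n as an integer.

18

r√(n−2)/√(1−r²) ≥ 2.326  ⇔  n−2 ≥ (2.326)²·(1−r²)/r²
(1−r²)/r² = (1−0.262144)/0.262144 = 2.8147
n ≥ 2 + 5.410276·2.8147 = 2 + 15.2283 = 17.2283
⌈17.2283⌉ = 18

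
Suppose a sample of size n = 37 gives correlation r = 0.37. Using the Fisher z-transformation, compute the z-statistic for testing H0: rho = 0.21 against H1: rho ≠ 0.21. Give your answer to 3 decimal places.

1.022

Fisher z: atanh(0.37) = 0.388423, atanh(0.21) = 0.213171
z = (z_r − z_0)·√(n−3) = (0.388423 − 0.213171)·√34 = 0.175252 · 5.830952 = 1.022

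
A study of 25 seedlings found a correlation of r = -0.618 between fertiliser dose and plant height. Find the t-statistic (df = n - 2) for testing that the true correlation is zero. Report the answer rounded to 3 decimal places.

-3.770

t = r·√(n−2) / √(1−r²) with r = -0.618, n = 25
  = -0.618·√23 / √(1 − 0.381924)
  = -0.618·4.795832 / 0.786178
  = -2.963824 / 0.786178 = -3.770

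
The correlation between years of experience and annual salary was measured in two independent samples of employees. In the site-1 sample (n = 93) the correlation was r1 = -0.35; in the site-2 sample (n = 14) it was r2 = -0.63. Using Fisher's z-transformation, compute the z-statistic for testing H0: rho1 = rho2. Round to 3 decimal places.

1.177

Fisher z-transforms: z1 = atanh(-0.35) = -0.365444, z2 = atanh(-0.63) = -0.741416; difference d = 0.375972
Var(d) = 1/90 + 1/11 = 0.0111111 + 0.0909091 = 0.1020202
z = d/√Var(d) = 0.375972 / √0.1020202 = 0.375972 / 0.319406 = 1.177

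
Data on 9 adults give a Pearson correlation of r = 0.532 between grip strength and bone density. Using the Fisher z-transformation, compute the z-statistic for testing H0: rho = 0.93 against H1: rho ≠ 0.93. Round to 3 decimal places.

-2.610

Fisher z: atanh(0.532) = 0.592931, atanh(0.93) = 1.658390
z = (z_r − z_0)·√(n−3) = (0.592931 − 1.658390)·√6 = -1.065459 · 2.449490 = -2.610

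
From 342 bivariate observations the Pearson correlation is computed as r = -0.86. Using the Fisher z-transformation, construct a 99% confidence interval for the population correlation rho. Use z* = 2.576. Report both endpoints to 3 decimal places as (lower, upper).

(-0.892, -0.819)

z_r = atanh(-0.86) = -1.293345;  SE = 1/√(n−3) = 1/√339 = 0.054313
z-limits: -1.293345 ± 2.576·0.054313 = -1.293345 ± 0.139910 = [-1.433255, -1.153435]
ρ-limits: (tanh -1.433255, tanh -1.153435) = (-0.892, -0.819)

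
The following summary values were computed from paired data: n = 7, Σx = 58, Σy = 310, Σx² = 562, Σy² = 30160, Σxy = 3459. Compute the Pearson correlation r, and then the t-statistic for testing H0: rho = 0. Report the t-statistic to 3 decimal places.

2.697

S_xy = nΣxy − ΣxΣy = 7·3459 − 58·310 = 24213 − 17980 = 6233
S_xx = nΣx² − (Σx)² = 7·562 − 58² = 3934 − 3364 = 570
S_yy = nΣy² − (Σy)² = 7·30160 − 310² = 211120 − 96100 = 115020
r = S_xy / √(S_xx·S_yy) = 6233 / √(570·115020) = 6233 / √65561400 = 6233 / 8096.9994 = 0.7698
t = r·√(n−2)/√(1−r²) = 0.7698·√5 / √(1−0.592592) = 1.721325 / 0.638285 = 2.697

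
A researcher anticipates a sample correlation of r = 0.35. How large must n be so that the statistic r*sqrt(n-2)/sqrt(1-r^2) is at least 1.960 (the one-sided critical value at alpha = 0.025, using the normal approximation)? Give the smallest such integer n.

r√(n−2)/√(1−r²) ≥ 1.960  ⇔  n−2 ≥ (1.960)²·(1−r²)/r²
(1−r²)/r² = (1−0.1225)/0.1225 = 7.1633
n ≥ 2 + 3.8416·7.1633 = 2 + 27.5185 = 29.5185
⌈29.5185⌉ = 30

30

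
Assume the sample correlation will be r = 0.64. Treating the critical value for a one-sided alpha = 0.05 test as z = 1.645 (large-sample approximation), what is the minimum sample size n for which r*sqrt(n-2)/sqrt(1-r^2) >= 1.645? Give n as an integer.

6

r√(n−2)/√(1−r²) ≥ 1.645  ⇔  n−2 ≥ (1.645)²·(1−r²)/r²
(1−r²)/r² = (1−0.4096)/0.4096 = 1.4414
n ≥ 2 + 2.706025·1.4414 = 2 + 3.9005 = 5.9005
⌈5.9005⌉ = 6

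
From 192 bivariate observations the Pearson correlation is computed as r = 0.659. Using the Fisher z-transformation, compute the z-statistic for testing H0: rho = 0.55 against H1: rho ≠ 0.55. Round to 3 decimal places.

Fisher z: atanh(0.659) = 0.791044, atanh(0.55) = 0.618381
z = (z_r − z_0)·√(n−3) = (0.791044 − 0.618381)·√189 = 0.172663 · 13.747727 = 2.374

2.374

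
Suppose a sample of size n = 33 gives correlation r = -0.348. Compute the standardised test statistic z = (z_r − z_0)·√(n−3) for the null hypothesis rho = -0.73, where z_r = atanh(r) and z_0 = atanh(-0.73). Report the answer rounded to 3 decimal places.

3.098

z_r = atanh(-0.348) = -0.363166,  z_0 = atanh(-0.73) = -0.928727
SE = 1/√(n−3) = 1/√30 = 0.182574
z = (z_r − z_0)/SE = (-0.363166 − (-0.928727)) / 0.182574 = 0.565561 / 0.182574 = 3.098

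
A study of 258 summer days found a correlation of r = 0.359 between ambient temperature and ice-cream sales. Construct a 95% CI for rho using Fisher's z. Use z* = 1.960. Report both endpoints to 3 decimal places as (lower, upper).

Fisher z: z_r = atanh(r) = ½·ln((1+0.359)/(1−0.359)) = 0.375737
SE(z) = 1/√(n−3) = 1/√255 = 0.062622
95% ⇒ z* = 1.960; margin = 1.960·0.062622 = 0.122739
CI on z-scale: (0.252998, 0.498476)
Back-transform: tanh(0.252998) = 0.247735, tanh(0.498476) = 0.460918

(0.248, 0.461)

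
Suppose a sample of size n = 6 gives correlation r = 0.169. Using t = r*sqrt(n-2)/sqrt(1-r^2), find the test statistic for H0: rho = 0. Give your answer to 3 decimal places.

1 − r² = 1 − 0.028561 = 0.971439;  √(1−r²) = 0.985616
√(n−2) = √4 = 2.000000
t = r·√(n−2)/√(1−r²) = 0.169 · 2.000000 / 0.985616 = 0.343

0.343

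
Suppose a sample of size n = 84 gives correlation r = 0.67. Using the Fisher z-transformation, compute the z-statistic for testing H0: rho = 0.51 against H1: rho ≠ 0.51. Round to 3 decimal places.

Fisher z: atanh(0.67) = 0.810743, atanh(0.51) = 0.562730
z = (z_r − z_0)·√(n−3) = (0.810743 − 0.562730)·√81 = 0.248013 · 9.000000 = 2.232

2.232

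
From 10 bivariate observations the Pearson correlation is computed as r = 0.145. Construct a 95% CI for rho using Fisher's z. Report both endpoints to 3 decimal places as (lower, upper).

(-0.533, 0.710)

Fisher z: z_r = atanh(r) = ½·ln((1+0.145)/(1−0.145)) = 0.146029
SE(z) = 1/√(n−3) = 1/√7 = 0.377964
95% ⇒ z* = 1.960; margin = 1.960·0.377964 = 0.740809
CI on z-scale: (-0.594780, 0.886838)
Back-transform: tanh(-0.594780) = -0.533325, tanh(0.886838) = 0.709828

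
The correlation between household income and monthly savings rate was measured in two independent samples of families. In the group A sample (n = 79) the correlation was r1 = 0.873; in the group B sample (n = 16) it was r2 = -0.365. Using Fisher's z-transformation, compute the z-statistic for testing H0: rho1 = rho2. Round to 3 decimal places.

Fisher z-transforms: z1 = atanh(0.873) = 1.345555, z2 = atanh(-0.365) = -0.382642; difference d = 1.728197
Var(d) = 1/76 + 1/13 = 0.0131579 + 0.0769231 = 0.0900810
z = d/√Var(d) = 1.728197 / √0.0900810 = 1.728197 / 0.300135 = 5.758

5.758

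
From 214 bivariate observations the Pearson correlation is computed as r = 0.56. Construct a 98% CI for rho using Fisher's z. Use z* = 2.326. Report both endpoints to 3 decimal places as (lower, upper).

z_r = atanh(0.56) = 0.632833;  SE = 1/√(n−3) = 1/√211 = 0.068843
z-limits: 0.632833 ± 2.326·0.068843 = 0.632833 ± 0.160129 = [0.472704, 0.792962]
ρ-limits: (tanh 0.472704, tanh 0.792962) = (0.440, 0.660)

(0.440, 0.660)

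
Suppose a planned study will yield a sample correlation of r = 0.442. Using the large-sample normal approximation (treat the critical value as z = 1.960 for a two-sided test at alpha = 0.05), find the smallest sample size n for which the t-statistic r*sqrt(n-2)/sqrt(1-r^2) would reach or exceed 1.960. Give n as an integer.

r√(n−2)/√(1−r²) ≥ 1.960  ⇔  n−2 ≥ (1.960)²·(1−r²)/r²
(1−r²)/r² = (1−0.195364)/0.195364 = 4.1187
n ≥ 2 + 3.8416·4.1187 = 2 + 15.8224 = 17.8224
⌈17.8224⌉ = 18

18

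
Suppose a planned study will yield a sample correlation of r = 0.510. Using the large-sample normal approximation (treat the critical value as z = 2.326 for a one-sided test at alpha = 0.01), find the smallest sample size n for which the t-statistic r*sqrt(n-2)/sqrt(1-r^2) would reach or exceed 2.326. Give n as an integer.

18

r√(n−2)/√(1−r²) ≥ 2.326  ⇔  n−2 ≥ (2.326)²·(1−r²)/r²
(1−r²)/r² = (1−0.260100)/0.260100 = 2.8447
n ≥ 2 + 5.410276·2.8447 = 2 + 15.3906 = 17.3906
⌈17.3906⌉ = 18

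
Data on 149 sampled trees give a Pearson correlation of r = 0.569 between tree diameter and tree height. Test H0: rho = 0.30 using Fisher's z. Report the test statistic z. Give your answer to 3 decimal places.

4.066

Fisher z: atanh(0.569) = 0.646043, atanh(0.30) = 0.309520
z = (z_r − z_0)·√(n−3) = (0.646043 − 0.309520)·√146 = 0.336523 · 12.083046 = 4.066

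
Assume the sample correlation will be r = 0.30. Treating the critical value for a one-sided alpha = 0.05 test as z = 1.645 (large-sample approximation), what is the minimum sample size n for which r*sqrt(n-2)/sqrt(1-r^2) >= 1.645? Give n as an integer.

r√(n−2)/√(1−r²) ≥ 1.645  ⇔  n−2 ≥ (1.645)²·(1−r²)/r²
(1−r²)/r² = (1−0.0900)/0.0900 = 10.1111
n ≥ 2 + 2.706025·10.1111 = 2 + 27.3609 = 29.3609
⌈29.3609⌉ = 30

30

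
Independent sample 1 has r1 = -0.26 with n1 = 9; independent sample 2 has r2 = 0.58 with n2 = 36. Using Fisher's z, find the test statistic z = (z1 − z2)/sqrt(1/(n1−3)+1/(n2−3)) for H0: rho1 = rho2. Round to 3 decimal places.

-2.092

Fisher z-transforms: z1 = atanh(-0.26) = -0.266108, z2 = atanh(0.58) = 0.662463; difference d = -0.928571
Var(d) = 1/6 + 1/33 = 0.1666667 + 0.0303030 = 0.1969697
z = d/√Var(d) = -0.928571 / √0.1969697 = -0.928571 / 0.443813 = -2.092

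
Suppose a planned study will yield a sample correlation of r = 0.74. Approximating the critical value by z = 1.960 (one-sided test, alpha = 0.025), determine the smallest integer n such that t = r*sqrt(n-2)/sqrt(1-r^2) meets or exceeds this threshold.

6

Need r·√(n−2)/√(1−r²) ≥ 1.960
√(n−2) ≥ 1.960·√(1−0.5476) / 0.74 = 1.960·0.672607 / 0.74 = 1.7815
n−2 ≥ 3.1737  ⇒  n ≥ 5.1737
Smallest integer n = 6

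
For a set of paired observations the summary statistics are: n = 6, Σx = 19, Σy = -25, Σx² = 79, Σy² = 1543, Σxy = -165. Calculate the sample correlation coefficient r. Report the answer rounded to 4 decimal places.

S_xy = nΣxy − ΣxΣy = 6·(-165) − 19·(-25) = -990 − (-475) = -515
S_xx = nΣx² − (Σx)² = 6·79 − 19² = 474 − 361 = 113
S_yy = nΣy² − (Σy)² = 6·1543 − (-25)² = 9258 − 625 = 8633
r = S_xy / √(S_xx·S_yy) = -515 / √(113·8633) = -515 / √975529 = -515 / 987.6887 = -0.5214

-0.5214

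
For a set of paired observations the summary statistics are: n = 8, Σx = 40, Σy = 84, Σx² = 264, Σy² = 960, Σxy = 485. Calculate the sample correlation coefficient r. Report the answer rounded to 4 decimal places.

0.9200

S_xy = nΣxy − ΣxΣy = 8·485 − 40·84 = 3880 − 3360 = 520
S_xx = nΣx² − (Σx)² = 8·264 − 40² = 2112 − 1600 = 512
S_yy = nΣy² − (Σy)² = 8·960 − 84² = 7680 − 7056 = 624
r = S_xy / √(S_xx·S_yy) = 520 / √(512·624) = 520 / √319488 = 520 / 565.2327 = 0.9200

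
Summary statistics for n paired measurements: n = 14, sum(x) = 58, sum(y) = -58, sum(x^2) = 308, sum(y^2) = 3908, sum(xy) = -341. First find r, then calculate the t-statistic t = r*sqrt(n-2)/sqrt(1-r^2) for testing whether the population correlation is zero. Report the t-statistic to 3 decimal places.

-0.715

S_xy = nΣxy − ΣxΣy = 14·(-341) − 58·(-58) = -4774 − (-3364) = -1410
S_xx = nΣx² − (Σx)² = 14·308 − 58² = 4312 − 3364 = 948
S_yy = nΣy² − (Σy)² = 14·3908 − (-58)² = 54712 − 3364 = 51348
r = S_xy / √(S_xx·S_yy) = -1410 / √(948·51348) = -1410 / √48677904 = -1410 / 6976.9552 = -0.2021
t = r·√(n−2)/√(1−r²) = -0.2021·√12 / √(1−0.040844) = -0.700095 / 0.979365 = -0.715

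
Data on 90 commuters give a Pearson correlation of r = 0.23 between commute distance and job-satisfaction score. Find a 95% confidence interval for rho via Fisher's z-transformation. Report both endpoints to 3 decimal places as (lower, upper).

(0.024, 0.417)

z_r = atanh(0.23) = 0.234189;  SE = 1/√(n−3) = 1/√87 = 0.107211
z-limits: 0.234189 ± 1.960·0.107211 = 0.234189 ± 0.210134 = [0.024055, 0.444323]
ρ-limits: (tanh 0.024055, tanh 0.444323) = (0.024, 0.417)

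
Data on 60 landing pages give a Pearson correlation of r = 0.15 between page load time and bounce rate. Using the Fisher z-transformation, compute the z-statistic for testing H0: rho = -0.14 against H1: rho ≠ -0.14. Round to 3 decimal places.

z_r = atanh(0.15) = 0.151140,  z_0 = atanh(-0.14) = -0.140926
SE = 1/√(n−3) = 1/√57 = 0.132453
z = (z_r − z_0)/SE = (0.151140 − (-0.140926)) / 0.132453 = 0.292066 / 0.132453 = 2.205

2.205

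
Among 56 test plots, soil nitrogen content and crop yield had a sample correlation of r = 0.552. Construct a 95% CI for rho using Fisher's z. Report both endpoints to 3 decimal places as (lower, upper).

Fisher z: z_r = atanh(r) = ½·ln((1+0.552)/(1−0.552)) = 0.621253
SE(z) = 1/√(n−3) = 1/√53 = 0.137361
95% ⇒ z* = 1.960; margin = 1.960·0.137361 = 0.269228
CI on z-scale: (0.352025, 0.890481)
Back-transform: tanh(0.352025) = 0.338170, tanh(0.890481) = 0.711631

(0.338, 0.712)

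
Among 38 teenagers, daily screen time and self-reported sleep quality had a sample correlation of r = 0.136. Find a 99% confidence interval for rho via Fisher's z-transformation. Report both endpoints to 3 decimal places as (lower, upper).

(-0.290, 0.517)

z_r = atanh(0.136) = 0.136848;  SE = 1/√(n−3) = 1/√35 = 0.169031
z-limits: 0.136848 ± 2.576·0.169031 = 0.136848 ± 0.435424 = [-0.298576, 0.572272]
ρ-limits: (tanh -0.298576, tanh 0.572272) = (-0.290, 0.517)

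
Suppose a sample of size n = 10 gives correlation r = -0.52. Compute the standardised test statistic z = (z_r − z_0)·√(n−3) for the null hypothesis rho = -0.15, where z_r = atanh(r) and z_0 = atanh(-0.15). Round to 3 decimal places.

Fisher z: atanh(-0.52) = -0.576340, atanh(-0.15) = -0.151140
z = (z_r − z_0)·√(n−3) = (-0.576340 − (-0.151140))·√7 = -0.425200 · 2.645751 = -1.125

-1.125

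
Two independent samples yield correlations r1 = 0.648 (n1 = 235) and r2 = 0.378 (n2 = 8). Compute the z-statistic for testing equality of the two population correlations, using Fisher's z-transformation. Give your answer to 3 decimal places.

0.828

z1 = atanh(0.648) = 0.771843,  z2 = atanh(0.378) = 0.397724
SE = √(1/(n1−3) + 1/(n2−3)) = √(1/232 + 1/5) = √(0.0043103 + 0.2000000) = √0.2043103 = 0.452007
z = (z1 − z2)/SE = (0.771843 − 0.397724) / 0.452007 = 0.374119 / 0.452007 = 0.828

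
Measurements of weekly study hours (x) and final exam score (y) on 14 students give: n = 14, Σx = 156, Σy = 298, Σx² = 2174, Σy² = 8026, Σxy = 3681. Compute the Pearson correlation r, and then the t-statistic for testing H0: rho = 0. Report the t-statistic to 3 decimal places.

1.607

S_xy = nΣxy − ΣxΣy = 14·3681 − 156·298 = 51534 − 46488 = 5046
S_xx = nΣx² − (Σx)² = 14·2174 − 156² = 30436 − 24336 = 6100
S_yy = nΣy² − (Σy)² = 14·8026 − 298² = 112364 − 88804 = 23560
r = S_xy / √(S_xx·S_yy) = 5046 / √(6100·23560) = 5046 / √143716000 = 5046 / 11988.1608 = 0.4209
t = r·√(n−2)/√(1−r²) = 0.4209·√12 / √(1−0.177157) = 1.458040 / 0.907107 = 1.607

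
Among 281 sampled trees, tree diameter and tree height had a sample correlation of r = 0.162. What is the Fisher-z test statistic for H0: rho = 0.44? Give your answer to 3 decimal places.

z_r = atanh(0.162) = 0.163440,  z_0 = atanh(0.44) = 0.472231
SE = 1/√(n−3) = 1/√278 = 0.059976
z = (z_r − z_0)/SE = (0.163440 − 0.472231) / 0.059976 = -0.308791 / 0.059976 = -5.149

-5.149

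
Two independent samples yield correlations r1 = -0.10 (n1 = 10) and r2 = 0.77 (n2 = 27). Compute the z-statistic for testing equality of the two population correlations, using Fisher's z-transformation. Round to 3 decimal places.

-2.609

z1 = atanh(-0.10) = -0.100335,  z2 = atanh(0.77) = 1.020328
SE = √(1/(n1−3) + 1/(n2−3)) = √(1/7 + 1/24) = √(0.1428571 + 0.0416667) = √0.1845238 = 0.429562
z = (z1 − z2)/SE = (-0.100335 − 1.020328) / 0.429562 = -1.120663 / 0.429562 = -2.609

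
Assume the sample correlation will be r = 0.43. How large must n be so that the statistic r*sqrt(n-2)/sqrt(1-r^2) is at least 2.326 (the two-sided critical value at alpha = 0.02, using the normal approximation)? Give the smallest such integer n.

r√(n−2)/√(1−r²) ≥ 2.326  ⇔  n−2 ≥ (2.326)²·(1−r²)/r²
(1−r²)/r² = (1−0.1849)/0.1849 = 4.4083
n ≥ 2 + 5.410276·4.4083 = 2 + 23.8501 = 25.8501
⌈25.8501⌉ = 26

26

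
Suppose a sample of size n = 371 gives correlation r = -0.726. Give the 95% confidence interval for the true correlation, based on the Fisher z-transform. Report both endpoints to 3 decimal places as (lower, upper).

Fisher z: z_r = atanh(r) = ½·ln((1+(-0.726))/(1−(-0.726))) = -0.920217
SE(z) = 1/√(n−3) = 1/√368 = 0.052129
95% ⇒ z* = 1.960; margin = 1.960·0.052129 = 0.102173
CI on z-scale: (-1.022390, -0.818044)
Back-transform: tanh(-1.022390) = -0.770838, tanh(-0.818044) = -0.674004

(-0.771, -0.674)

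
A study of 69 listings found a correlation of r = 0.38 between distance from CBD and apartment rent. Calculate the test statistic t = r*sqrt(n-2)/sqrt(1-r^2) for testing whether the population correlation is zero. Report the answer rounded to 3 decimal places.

1 − r² = 1 − 0.1444 = 0.8556;  √(1−r²) = 0.924986
√(n−2) = √67 = 8.185353
t = r·√(n−2)/√(1−r²) = 0.38 · 8.185353 / 0.924986 = 3.363

3.363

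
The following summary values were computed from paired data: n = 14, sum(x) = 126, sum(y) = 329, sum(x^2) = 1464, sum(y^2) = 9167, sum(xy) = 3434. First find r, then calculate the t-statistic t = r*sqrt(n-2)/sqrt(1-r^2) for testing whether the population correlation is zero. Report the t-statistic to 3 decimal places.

S_xy = nΣxy − ΣxΣy = 14·3434 − 126·329 = 48076 − 41454 = 6622
S_xx = nΣx² − (Σx)² = 14·1464 − 126² = 20496 − 15876 = 4620
S_yy = nΣy² − (Σy)² = 14·9167 − 329² = 128338 − 108241 = 20097
r = S_xy / √(S_xx·S_yy) = 6622 / √(4620·20097) = 6622 / √92848140 = 6622 / 9635.7740 = 0.6872
t = r·√(n−2)/√(1−r²) = 0.6872·√12 / √(1−0.472244) = 2.380531 / 0.726468 = 3.277

3.277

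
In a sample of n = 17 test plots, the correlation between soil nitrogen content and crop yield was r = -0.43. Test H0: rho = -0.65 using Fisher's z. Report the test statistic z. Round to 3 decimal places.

z_r = atanh(-0.43) = -0.459897,  z_0 = atanh(-0.65) = -0.775299
SE = 1/√(n−3) = 1/√14 = 0.267261
z = (z_r − z_0)/SE = (-0.459897 − (-0.775299)) / 0.267261 = 0.315402 / 0.267261 = 1.180

1.180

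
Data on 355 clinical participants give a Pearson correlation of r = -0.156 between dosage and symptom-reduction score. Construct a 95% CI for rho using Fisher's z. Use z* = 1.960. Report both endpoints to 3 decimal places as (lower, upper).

(-0.256, -0.053)

Fisher z: z_r = atanh(r) = ½·ln((1+(-0.156))/(1−(-0.156))) = -0.157284
SE(z) = 1/√(n−3) = 1/√352 = 0.053300
95% ⇒ z* = 1.960; margin = 1.960·0.053300 = 0.104468
CI on z-scale: (-0.261752, -0.052816)
Back-transform: tanh(-0.261752) = -0.255934, tanh(-0.052816) = -0.052767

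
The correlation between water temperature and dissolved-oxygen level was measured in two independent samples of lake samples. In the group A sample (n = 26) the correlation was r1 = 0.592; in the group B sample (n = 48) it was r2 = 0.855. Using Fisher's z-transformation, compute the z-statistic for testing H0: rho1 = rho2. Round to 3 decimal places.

-2.316

Fisher z-transforms: z1 = atanh(0.592) = 0.680740, z2 = atanh(0.855) = 1.274453; difference d = -0.593713
Var(d) = 1/23 + 1/45 = 0.0434783 + 0.0222222 = 0.0657005
z = d/√Var(d) = -0.593713 / √0.0657005 = -0.593713 / 0.256321 = -2.316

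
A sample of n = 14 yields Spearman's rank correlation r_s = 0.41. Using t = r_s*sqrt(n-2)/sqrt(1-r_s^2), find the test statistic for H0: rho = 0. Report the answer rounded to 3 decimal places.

1.557

t = r_s·√(n−2) / √(1−r_s²) with r_s = 0.41, n = 14
  = 0.41·√12 / √(1 − 0.1681)
  = 0.41·3.464102 / 0.912086
  = 1.420282 / 0.912086 = 1.557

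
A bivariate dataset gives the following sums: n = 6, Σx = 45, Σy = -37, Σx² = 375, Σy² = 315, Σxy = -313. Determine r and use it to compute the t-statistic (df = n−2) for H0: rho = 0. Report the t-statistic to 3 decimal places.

S_xy = nΣxy − ΣxΣy = 6·(-313) − 45·(-37) = -1878 − (-1665) = -213
S_xx = nΣx² − (Σx)² = 6·375 − 45² = 2250 − 2025 = 225
S_yy = nΣy² − (Σy)² = 6·315 − (-37)² = 1890 − 1369 = 521
r = S_xy / √(S_xx·S_yy) = -213 / √(225·521) = -213 / √117225 = -213 / 342.3814 = -0.6221
t = r·√(n−2)/√(1−r²) = -0.6221·√4 / √(1−0.387008) = -1.244200 / 0.782938 = -1.589

-1.589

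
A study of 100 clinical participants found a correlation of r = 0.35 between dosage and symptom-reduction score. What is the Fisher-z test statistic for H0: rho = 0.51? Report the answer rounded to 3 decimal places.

-1.943

z_r = atanh(0.35) = 0.365444,  z_0 = atanh(0.51) = 0.562730
SE = 1/√(n−3) = 1/√97 = 0.101535
z = (z_r − z_0)/SE = (0.365444 − 0.562730) / 0.101535 = -0.197286 / 0.101535 = -1.943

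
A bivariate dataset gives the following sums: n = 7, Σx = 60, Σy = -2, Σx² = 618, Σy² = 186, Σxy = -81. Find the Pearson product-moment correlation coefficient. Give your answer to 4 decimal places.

-0.4605

S_xy = nΣxy − ΣxΣy = 7·(-81) − 60·(-2) = -567 − (-120) = -447
S_xx = nΣx² − (Σx)² = 7·618 − 60² = 4326 − 3600 = 726
S_yy = nΣy² − (Σy)² = 7·186 − (-2)² = 1302 − 4 = 1298
r = S_xy / √(S_xx·S_yy) = -447 / √(726·1298) = -447 / √942348 = -447 / 970.7461 = -0.4605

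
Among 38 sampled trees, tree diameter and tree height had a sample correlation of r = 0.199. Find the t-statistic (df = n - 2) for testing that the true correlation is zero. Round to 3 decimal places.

1.218

t = r·√(n−2) / √(1−r²) with r = 0.199, n = 38
  = 0.199·√36 / √(1 − 0.039601)
  = 0.199·6.000000 / 0.979999
  = 1.194000 / 0.979999 = 1.218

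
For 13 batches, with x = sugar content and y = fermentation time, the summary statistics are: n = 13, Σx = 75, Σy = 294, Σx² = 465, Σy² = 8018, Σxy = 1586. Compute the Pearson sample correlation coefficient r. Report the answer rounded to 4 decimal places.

S_xy = nΣxy − ΣxΣy = 13·1586 − 75·294 = 20618 − 22050 = -1432
S_xx = nΣx² − (Σx)² = 13·465 − 75² = 6045 − 5625 = 420
S_yy = nΣy² − (Σy)² = 13·8018 − 294² = 104234 − 86436 = 17798
r = S_xy / √(S_xx·S_yy) = -1432 / √(420·17798) = -1432 / √7475160 = -1432 / 2734.0739 = -0.5238

-0.5238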